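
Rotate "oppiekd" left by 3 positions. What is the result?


Input: "oppiekd", rotate left by 3
First 3 characters: "opp"
Remaining characters: "iekd"
Concatenate remaining + first: "iekd" + "opp" = "iekdopp"

iekdopp


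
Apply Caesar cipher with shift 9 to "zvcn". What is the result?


Caesar cipher: shift "zvcn" by 9
  'z' (pos 25) + 9 = pos 8 = 'i'
  'v' (pos 21) + 9 = pos 4 = 'e'
  'c' (pos 2) + 9 = pos 11 = 'l'
  'n' (pos 13) + 9 = pos 22 = 'w'
Result: ielw

ielw


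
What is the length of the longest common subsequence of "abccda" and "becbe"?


LCS of "abccda" and "becbe"
DP table:
           b    e    c    b    e
      0    0    0    0    0    0
  a   0    0    0    0    0    0
  b   0    1    1    1    1    1
  c   0    1    1    2    2    2
  c   0    1    1    2    2    2
  d   0    1    1    2    2    2
  a   0    1    1    2    2    2
LCS length = dp[6][5] = 2

2


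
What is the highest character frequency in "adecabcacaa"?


Input: adecabcacaa
Character counts:
  'a': 5
  'b': 1
  'c': 3
  'd': 1
  'e': 1
Maximum frequency: 5

5


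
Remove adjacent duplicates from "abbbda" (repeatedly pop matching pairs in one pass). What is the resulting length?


Input: abbbda
Stack-based adjacent duplicate removal:
  Read 'a': push. Stack: a
  Read 'b': push. Stack: ab
  Read 'b': matches stack top 'b' => pop. Stack: a
  Read 'b': push. Stack: ab
  Read 'd': push. Stack: abd
  Read 'a': push. Stack: abda
Final stack: "abda" (length 4)

4


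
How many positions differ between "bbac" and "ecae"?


Comparing "bbac" and "ecae" position by position:
  Position 0: 'b' vs 'e' => DIFFER
  Position 1: 'b' vs 'c' => DIFFER
  Position 2: 'a' vs 'a' => same
  Position 3: 'c' vs 'e' => DIFFER
Positions that differ: 3

3


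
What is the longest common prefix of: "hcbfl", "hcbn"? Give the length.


Words: hcbfl, hcbn
  Position 0: all 'h' => match
  Position 1: all 'c' => match
  Position 2: all 'b' => match
  Position 3: ('f', 'n') => mismatch, stop
LCP = "hcb" (length 3)

3


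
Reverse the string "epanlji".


Input: epanlji
Reading characters right to left:
  Position 6: 'i'
  Position 5: 'j'
  Position 4: 'l'
  Position 3: 'n'
  Position 2: 'a'
  Position 1: 'p'
  Position 0: 'e'
Reversed: ijlnape

ijlnape


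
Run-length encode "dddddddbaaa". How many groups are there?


Input: dddddddbaaa
Scanning for consecutive runs:
  Group 1: 'd' x 7 (positions 0-6)
  Group 2: 'b' x 1 (positions 7-7)
  Group 3: 'a' x 3 (positions 8-10)
Total groups: 3

3


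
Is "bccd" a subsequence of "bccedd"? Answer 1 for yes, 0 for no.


Check if "bccd" is a subsequence of "bccedd"
Greedy scan:
  Position 0 ('b'): matches sub[0] = 'b'
  Position 1 ('c'): matches sub[1] = 'c'
  Position 2 ('c'): matches sub[2] = 'c'
  Position 3 ('e'): no match needed
  Position 4 ('d'): matches sub[3] = 'd'
  Position 5 ('d'): no match needed
All 4 characters matched => is a subsequence

1


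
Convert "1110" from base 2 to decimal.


Input: "1110" in base 2
Positional expansion:
  Digit '1' (value 1) x 2^3 = 8
  Digit '1' (value 1) x 2^2 = 4
  Digit '1' (value 1) x 2^1 = 2
  Digit '0' (value 0) x 2^0 = 0
Sum = 14

14


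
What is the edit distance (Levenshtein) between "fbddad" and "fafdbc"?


Computing edit distance: "fbddad" -> "fafdbc"
DP table:
           f    a    f    d    b    c
      0    1    2    3    4    5    6
  f   1    0    1    2    3    4    5
  b   2    1    1    2    3    3    4
  d   3    2    2    2    2    3    4
  d   4    3    3    3    2    3    4
  a   5    4    3    4    3    3    4
  d   6    5    4    4    4    4    4
Edit distance = dp[6][6] = 4

4


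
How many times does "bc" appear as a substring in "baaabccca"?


Searching for "bc" in "baaabccca"
Scanning each position:
  Position 0: "ba" => no
  Position 1: "aa" => no
  Position 2: "aa" => no
  Position 3: "ab" => no
  Position 4: "bc" => MATCH
  Position 5: "cc" => no
  Position 6: "cc" => no
  Position 7: "ca" => no
Total occurrences: 1

1


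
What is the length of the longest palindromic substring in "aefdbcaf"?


Input: "aefdbcaf"
Checking substrings for palindromes:
  No multi-char palindromic substrings found
Longest palindromic substring: "a" with length 1

1


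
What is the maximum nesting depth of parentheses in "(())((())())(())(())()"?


Input: "(())((())())(())(())()"
Tracking depth:
  Position 0 '(': depth becomes 1
  Position 1 '(': depth becomes 2
  Position 2 ')': depth becomes 1
  Position 3 ')': depth becomes 0
  Position 4 '(': depth becomes 1
  Position 5 '(': depth becomes 2
  Position 6 '(': depth becomes 3
  Position 7 ')': depth becomes 2
  Position 8 ')': depth becomes 1
  Position 9 '(': depth becomes 2
  Position 10 ')': depth becomes 1
  Position 11 ')': depth becomes 0
  Position 12 '(': depth becomes 1
  Position 13 '(': depth becomes 2
  Position 14 ')': depth becomes 1
  Position 15 ')': depth becomes 0
  Position 16 '(': depth becomes 1
  Position 17 '(': depth becomes 2
  Position 18 ')': depth becomes 1
  Position 19 ')': depth becomes 0
  Position 20 '(': depth becomes 1
  Position 21 ')': depth becomes 0
Maximum depth reached: 3

3


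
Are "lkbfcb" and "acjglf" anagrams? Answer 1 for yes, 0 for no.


Strings: "lkbfcb", "acjglf"
Sorted first:  bbcfkl
Sorted second: acfgjl
Differ at position 0: 'b' vs 'a' => not anagrams

0


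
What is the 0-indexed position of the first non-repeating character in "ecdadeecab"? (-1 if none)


Input: ecdadeecab
Character frequencies:
  'a': 2
  'b': 1
  'c': 2
  'd': 2
  'e': 3
Scanning left to right for freq == 1:
  Position 0 ('e'): freq=3, skip
  Position 1 ('c'): freq=2, skip
  Position 2 ('d'): freq=2, skip
  Position 3 ('a'): freq=2, skip
  Position 4 ('d'): freq=2, skip
  Position 5 ('e'): freq=3, skip
  Position 6 ('e'): freq=3, skip
  Position 7 ('c'): freq=2, skip
  Position 8 ('a'): freq=2, skip
  Position 9 ('b'): unique! => answer = 9

9


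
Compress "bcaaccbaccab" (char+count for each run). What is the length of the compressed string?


Input: bcaaccbaccab
Runs:
  'b' x 1 => "b1"
  'c' x 1 => "c1"
  'a' x 2 => "a2"
  'c' x 2 => "c2"
  'b' x 1 => "b1"
  'a' x 1 => "a1"
  'c' x 2 => "c2"
  'a' x 1 => "a1"
  'b' x 1 => "b1"
Compressed: "b1c1a2c2b1a1c2a1b1"
Compressed length: 18

18


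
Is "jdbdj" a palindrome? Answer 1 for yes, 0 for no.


Input: jdbdj
Reversed: jdbdj
  Compare pos 0 ('j') with pos 4 ('j'): match
  Compare pos 1 ('d') with pos 3 ('d'): match
Result: palindrome

1


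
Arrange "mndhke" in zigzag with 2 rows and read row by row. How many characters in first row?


Zigzag "mndhke" into 2 rows:
Placing characters:
  'm' => row 0
  'n' => row 1
  'd' => row 0
  'h' => row 1
  'k' => row 0
  'e' => row 1
Rows:
  Row 0: "mdk"
  Row 1: "nhe"
First row length: 3

3


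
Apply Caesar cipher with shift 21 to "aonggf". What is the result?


Caesar cipher: shift "aonggf" by 21
  'a' (pos 0) + 21 = pos 21 = 'v'
  'o' (pos 14) + 21 = pos 9 = 'j'
  'n' (pos 13) + 21 = pos 8 = 'i'
  'g' (pos 6) + 21 = pos 1 = 'b'
  'g' (pos 6) + 21 = pos 1 = 'b'
  'f' (pos 5) + 21 = pos 0 = 'a'
Result: vjibba

vjibba


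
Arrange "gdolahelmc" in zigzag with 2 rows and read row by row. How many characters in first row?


Zigzag "gdolahelmc" into 2 rows:
Placing characters:
  'g' => row 0
  'd' => row 1
  'o' => row 0
  'l' => row 1
  'a' => row 0
  'h' => row 1
  'e' => row 0
  'l' => row 1
  'm' => row 0
  'c' => row 1
Rows:
  Row 0: "goaem"
  Row 1: "dlhlc"
First row length: 5

5


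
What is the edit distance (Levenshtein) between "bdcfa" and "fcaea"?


Computing edit distance: "bdcfa" -> "fcaea"
DP table:
           f    c    a    e    a
      0    1    2    3    4    5
  b   1    1    2    3    4    5
  d   2    2    2    3    4    5
  c   3    3    2    3    4    5
  f   4    3    3    3    4    5
  a   5    4    4    3    4    4
Edit distance = dp[5][5] = 4

4


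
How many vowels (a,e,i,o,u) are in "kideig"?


Input: kideig
Checking each character:
  'k' at position 0: consonant
  'i' at position 1: vowel (running total: 1)
  'd' at position 2: consonant
  'e' at position 3: vowel (running total: 2)
  'i' at position 4: vowel (running total: 3)
  'g' at position 5: consonant
Total vowels: 3

3


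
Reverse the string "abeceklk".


Input: abeceklk
Reading characters right to left:
  Position 7: 'k'
  Position 6: 'l'
  Position 5: 'k'
  Position 4: 'e'
  Position 3: 'c'
  Position 2: 'e'
  Position 1: 'b'
  Position 0: 'a'
Reversed: klkeceba

klkeceba


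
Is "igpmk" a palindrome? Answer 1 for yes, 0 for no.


Input: igpmk
Reversed: kmpgi
  Compare pos 0 ('i') with pos 4 ('k'): MISMATCH
  Compare pos 1 ('g') with pos 3 ('m'): MISMATCH
Result: not a palindrome

0


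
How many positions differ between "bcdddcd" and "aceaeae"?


Comparing "bcdddcd" and "aceaeae" position by position:
  Position 0: 'b' vs 'a' => DIFFER
  Position 1: 'c' vs 'c' => same
  Position 2: 'd' vs 'e' => DIFFER
  Position 3: 'd' vs 'a' => DIFFER
  Position 4: 'd' vs 'e' => DIFFER
  Position 5: 'c' vs 'a' => DIFFER
  Position 6: 'd' vs 'e' => DIFFER
Positions that differ: 6

6


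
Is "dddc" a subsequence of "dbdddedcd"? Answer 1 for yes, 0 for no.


Check if "dddc" is a subsequence of "dbdddedcd"
Greedy scan:
  Position 0 ('d'): matches sub[0] = 'd'
  Position 1 ('b'): no match needed
  Position 2 ('d'): matches sub[1] = 'd'
  Position 3 ('d'): matches sub[2] = 'd'
  Position 4 ('d'): no match needed
  Position 5 ('e'): no match needed
  Position 6 ('d'): no match needed
  Position 7 ('c'): matches sub[3] = 'c'
  Position 8 ('d'): no match needed
All 4 characters matched => is a subsequence

1


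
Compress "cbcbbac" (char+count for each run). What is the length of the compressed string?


Input: cbcbbac
Runs:
  'c' x 1 => "c1"
  'b' x 1 => "b1"
  'c' x 1 => "c1"
  'b' x 2 => "b2"
  'a' x 1 => "a1"
  'c' x 1 => "c1"
Compressed: "c1b1c1b2a1c1"
Compressed length: 12

12


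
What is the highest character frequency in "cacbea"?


Input: cacbea
Character counts:
  'a': 2
  'b': 1
  'c': 2
  'e': 1
Maximum frequency: 2

2


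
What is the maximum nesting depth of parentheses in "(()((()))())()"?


Input: "(()((()))())()"
Tracking depth:
  Position 0 '(': depth becomes 1
  Position 1 '(': depth becomes 2
  Position 2 ')': depth becomes 1
  Position 3 '(': depth becomes 2
  Position 4 '(': depth becomes 3
  Position 5 '(': depth becomes 4
  Position 6 ')': depth becomes 3
  Position 7 ')': depth becomes 2
  Position 8 ')': depth becomes 1
  Position 9 '(': depth becomes 2
  Position 10 ')': depth becomes 1
  Position 11 ')': depth becomes 0
  Position 12 '(': depth becomes 1
  Position 13 ')': depth becomes 0
Maximum depth reached: 4

4


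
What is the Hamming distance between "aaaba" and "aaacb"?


Comparing "aaaba" and "aaacb" position by position:
  Position 0: 'a' vs 'a' => same
  Position 1: 'a' vs 'a' => same
  Position 2: 'a' vs 'a' => same
  Position 3: 'b' vs 'c' => differ
  Position 4: 'a' vs 'b' => differ
Total differences (Hamming distance): 2

2


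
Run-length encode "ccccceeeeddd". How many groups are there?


Input: ccccceeeeddd
Scanning for consecutive runs:
  Group 1: 'c' x 5 (positions 0-4)
  Group 2: 'e' x 4 (positions 5-8)
  Group 3: 'd' x 3 (positions 9-11)
Total groups: 3

3


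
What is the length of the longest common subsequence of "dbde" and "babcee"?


LCS of "dbde" and "babcee"
DP table:
           b    a    b    c    e    e
      0    0    0    0    0    0    0
  d   0    0    0    0    0    0    0
  b   0    1    1    1    1    1    1
  d   0    1    1    1    1    1    1
  e   0    1    1    1    1    2    2
LCS length = dp[4][6] = 2

2


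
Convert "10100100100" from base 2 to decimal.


Input: "10100100100" in base 2
Positional expansion:
  Digit '1' (value 1) x 2^10 = 1024
  Digit '0' (value 0) x 2^9 = 0
  Digit '1' (value 1) x 2^8 = 256
  Digit '0' (value 0) x 2^7 = 0
  Digit '0' (value 0) x 2^6 = 0
  Digit '1' (value 1) x 2^5 = 32
  Digit '0' (value 0) x 2^4 = 0
  Digit '0' (value 0) x 2^3 = 0
  Digit '1' (value 1) x 2^2 = 4
  Digit '0' (value 0) x 2^1 = 0
  Digit '0' (value 0) x 2^0 = 0
Sum = 1316

1316


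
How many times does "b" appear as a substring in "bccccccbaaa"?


Searching for "b" in "bccccccbaaa"
Scanning each position:
  Position 0: "b" => MATCH
  Position 1: "c" => no
  Position 2: "c" => no
  Position 3: "c" => no
  Position 4: "c" => no
  Position 5: "c" => no
  Position 6: "c" => no
  Position 7: "b" => MATCH
  Position 8: "a" => no
  Position 9: "a" => no
  Position 10: "a" => no
Total occurrences: 2

2


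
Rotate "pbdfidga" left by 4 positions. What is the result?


Input: "pbdfidga", rotate left by 4
First 4 characters: "pbdf"
Remaining characters: "idga"
Concatenate remaining + first: "idga" + "pbdf" = "idgapbdf"

idgapbdf


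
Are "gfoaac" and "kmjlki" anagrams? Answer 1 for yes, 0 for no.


Strings: "gfoaac", "kmjlki"
Sorted first:  aacfgo
Sorted second: ijkklm
Differ at position 0: 'a' vs 'i' => not anagrams

0


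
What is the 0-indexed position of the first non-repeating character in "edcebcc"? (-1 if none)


Input: edcebcc
Character frequencies:
  'b': 1
  'c': 3
  'd': 1
  'e': 2
Scanning left to right for freq == 1:
  Position 0 ('e'): freq=2, skip
  Position 1 ('d'): unique! => answer = 1

1


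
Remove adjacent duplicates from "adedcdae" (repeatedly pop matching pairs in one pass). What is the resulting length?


Input: adedcdae
Stack-based adjacent duplicate removal:
  Read 'a': push. Stack: a
  Read 'd': push. Stack: ad
  Read 'e': push. Stack: ade
  Read 'd': push. Stack: aded
  Read 'c': push. Stack: adedc
  Read 'd': push. Stack: adedcd
  Read 'a': push. Stack: adedcda
  Read 'e': push. Stack: adedcdae
Final stack: "adedcdae" (length 8)

8


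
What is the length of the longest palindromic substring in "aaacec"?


Input: "aaacec"
Checking substrings for palindromes:
  [0:3] "aaa" (len 3) => palindrome
  [3:6] "cec" (len 3) => palindrome
  [0:2] "aa" (len 2) => palindrome
  [1:3] "aa" (len 2) => palindrome
Longest palindromic substring: "aaa" with length 3

3


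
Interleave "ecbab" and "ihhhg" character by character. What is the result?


Interleaving "ecbab" and "ihhhg":
  Position 0: 'e' from first, 'i' from second => "ei"
  Position 1: 'c' from first, 'h' from second => "ch"
  Position 2: 'b' from first, 'h' from second => "bh"
  Position 3: 'a' from first, 'h' from second => "ah"
  Position 4: 'b' from first, 'g' from second => "bg"
Result: eichbhahbg

eichbhahbg


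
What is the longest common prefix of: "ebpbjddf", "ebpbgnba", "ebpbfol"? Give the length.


Words: ebpbjddf, ebpbgnba, ebpbfol
  Position 0: all 'e' => match
  Position 1: all 'b' => match
  Position 2: all 'p' => match
  Position 3: all 'b' => match
  Position 4: ('j', 'g', 'f') => mismatch, stop
LCP = "ebpb" (length 4)

4


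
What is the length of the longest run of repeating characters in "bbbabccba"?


Input: "bbbabccba"
Scanning for longest run:
  Position 1 ('b'): continues run of 'b', length=2
  Position 2 ('b'): continues run of 'b', length=3
  Position 3 ('a'): new char, reset run to 1
  Position 4 ('b'): new char, reset run to 1
  Position 5 ('c'): new char, reset run to 1
  Position 6 ('c'): continues run of 'c', length=2
  Position 7 ('b'): new char, reset run to 1
  Position 8 ('a'): new char, reset run to 1
Longest run: 'b' with length 3

3


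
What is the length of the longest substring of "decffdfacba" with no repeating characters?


Input: "decffdfacba"
Sliding window (track last position of each char):
  Position 0 ('d'): window [0,0] length 1 -- new best
  Position 1 ('e'): window [0,1] length 2 -- new best
  Position 2 ('c'): window [0,2] length 3 -- new best
  Position 3 ('f'): window [0,3] length 4 -- new best
  Position 4 ('f'): repeat (last at 3), move window start to 4
  Position 4 ('f'): window [4,4] length 1
  Position 5 ('d'): window [4,5] length 2
  Position 6 ('f'): repeat (last at 4), move window start to 5
  Position 6 ('f'): window [5,6] length 2
  Position 7 ('a'): window [5,7] length 3
  Position 8 ('c'): window [5,8] length 4
  Position 9 ('b'): window [5,9] length 5 -- new best
  Position 10 ('a'): repeat (last at 7), move window start to 8
  Position 10 ('a'): window [8,10] length 3
Longest substring with no repeats: "dfacb" with length 5

5


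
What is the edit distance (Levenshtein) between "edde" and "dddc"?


Computing edit distance: "edde" -> "dddc"
DP table:
           d    d    d    c
      0    1    2    3    4
  e   1    1    2    3    4
  d   2    1    1    2    3
  d   3    2    1    1    2
  e   4    3    2    2    2
Edit distance = dp[4][4] = 2

2


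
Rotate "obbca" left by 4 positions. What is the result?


Input: "obbca", rotate left by 4
First 4 characters: "obbc"
Remaining characters: "a"
Concatenate remaining + first: "a" + "obbc" = "aobbc"

aobbc


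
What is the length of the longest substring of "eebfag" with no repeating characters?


Input: "eebfag"
Sliding window (track last position of each char):
  Position 0 ('e'): window [0,0] length 1 -- new best
  Position 1 ('e'): repeat (last at 0), move window start to 1
  Position 1 ('e'): window [1,1] length 1
  Position 2 ('b'): window [1,2] length 2 -- new best
  Position 3 ('f'): window [1,3] length 3 -- new best
  Position 4 ('a'): window [1,4] length 4 -- new best
  Position 5 ('g'): window [1,5] length 5 -- new best
Longest substring with no repeats: "ebfag" with length 5

5


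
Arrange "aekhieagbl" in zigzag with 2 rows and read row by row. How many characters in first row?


Zigzag "aekhieagbl" into 2 rows:
Placing characters:
  'a' => row 0
  'e' => row 1
  'k' => row 0
  'h' => row 1
  'i' => row 0
  'e' => row 1
  'a' => row 0
  'g' => row 1
  'b' => row 0
  'l' => row 1
Rows:
  Row 0: "akiab"
  Row 1: "ehegl"
First row length: 5

5


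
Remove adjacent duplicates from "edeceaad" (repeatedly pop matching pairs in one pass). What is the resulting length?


Input: edeceaad
Stack-based adjacent duplicate removal:
  Read 'e': push. Stack: e
  Read 'd': push. Stack: ed
  Read 'e': push. Stack: ede
  Read 'c': push. Stack: edec
  Read 'e': push. Stack: edece
  Read 'a': push. Stack: edecea
  Read 'a': matches stack top 'a' => pop. Stack: edece
  Read 'd': push. Stack: edeced
Final stack: "edeced" (length 6)

6


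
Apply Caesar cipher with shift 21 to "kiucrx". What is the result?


Caesar cipher: shift "kiucrx" by 21
  'k' (pos 10) + 21 = pos 5 = 'f'
  'i' (pos 8) + 21 = pos 3 = 'd'
  'u' (pos 20) + 21 = pos 15 = 'p'
  'c' (pos 2) + 21 = pos 23 = 'x'
  'r' (pos 17) + 21 = pos 12 = 'm'
  'x' (pos 23) + 21 = pos 18 = 's'
Result: fdpxms

fdpxms


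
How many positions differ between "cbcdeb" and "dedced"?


Comparing "cbcdeb" and "dedced" position by position:
  Position 0: 'c' vs 'd' => DIFFER
  Position 1: 'b' vs 'e' => DIFFER
  Position 2: 'c' vs 'd' => DIFFER
  Position 3: 'd' vs 'c' => DIFFER
  Position 4: 'e' vs 'e' => same
  Position 5: 'b' vs 'd' => DIFFER
Positions that differ: 5

5


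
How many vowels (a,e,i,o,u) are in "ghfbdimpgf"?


Input: ghfbdimpgf
Checking each character:
  'g' at position 0: consonant
  'h' at position 1: consonant
  'f' at position 2: consonant
  'b' at position 3: consonant
  'd' at position 4: consonant
  'i' at position 5: vowel (running total: 1)
  'm' at position 6: consonant
  'p' at position 7: consonant
  'g' at position 8: consonant
  'f' at position 9: consonant
Total vowels: 1

1


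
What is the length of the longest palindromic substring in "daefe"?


Input: "daefe"
Checking substrings for palindromes:
  [2:5] "efe" (len 3) => palindrome
Longest palindromic substring: "efe" with length 3

3


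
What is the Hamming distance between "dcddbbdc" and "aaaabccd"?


Comparing "dcddbbdc" and "aaaabccd" position by position:
  Position 0: 'd' vs 'a' => differ
  Position 1: 'c' vs 'a' => differ
  Position 2: 'd' vs 'a' => differ
  Position 3: 'd' vs 'a' => differ
  Position 4: 'b' vs 'b' => same
  Position 5: 'b' vs 'c' => differ
  Position 6: 'd' vs 'c' => differ
  Position 7: 'c' vs 'd' => differ
Total differences (Hamming distance): 7

7


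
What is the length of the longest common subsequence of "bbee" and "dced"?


LCS of "bbee" and "dced"
DP table:
           d    c    e    d
      0    0    0    0    0
  b   0    0    0    0    0
  b   0    0    0    0    0
  e   0    0    0    1    1
  e   0    0    0    1    1
LCS length = dp[4][4] = 1

1


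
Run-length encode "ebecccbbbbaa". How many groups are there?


Input: ebecccbbbbaa
Scanning for consecutive runs:
  Group 1: 'e' x 1 (positions 0-0)
  Group 2: 'b' x 1 (positions 1-1)
  Group 3: 'e' x 1 (positions 2-2)
  Group 4: 'c' x 3 (positions 3-5)
  Group 5: 'b' x 4 (positions 6-9)
  Group 6: 'a' x 2 (positions 10-11)
Total groups: 6

6


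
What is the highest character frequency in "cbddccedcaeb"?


Input: cbddccedcaeb
Character counts:
  'a': 1
  'b': 2
  'c': 4
  'd': 3
  'e': 2
Maximum frequency: 4

4


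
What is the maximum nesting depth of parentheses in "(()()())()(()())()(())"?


Input: "(()()())()(()())()(())"
Tracking depth:
  Position 0 '(': depth becomes 1
  Position 1 '(': depth becomes 2
  Position 2 ')': depth becomes 1
  Position 3 '(': depth becomes 2
  Position 4 ')': depth becomes 1
  Position 5 '(': depth becomes 2
  Position 6 ')': depth becomes 1
  Position 7 ')': depth becomes 0
  Position 8 '(': depth becomes 1
  Position 9 ')': depth becomes 0
  Position 10 '(': depth becomes 1
  Position 11 '(': depth becomes 2
  Position 12 ')': depth becomes 1
  Position 13 '(': depth becomes 2
  Position 14 ')': depth becomes 1
  Position 15 ')': depth becomes 0
  Position 16 '(': depth becomes 1
  Position 17 ')': depth becomes 0
  Position 18 '(': depth becomes 1
  Position 19 '(': depth becomes 2
  Position 20 ')': depth becomes 1
  Position 21 ')': depth becomes 0
Maximum depth reached: 2

2


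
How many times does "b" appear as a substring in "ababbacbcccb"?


Searching for "b" in "ababbacbcccb"
Scanning each position:
  Position 0: "a" => no
  Position 1: "b" => MATCH
  Position 2: "a" => no
  Position 3: "b" => MATCH
  Position 4: "b" => MATCH
  Position 5: "a" => no
  Position 6: "c" => no
  Position 7: "b" => MATCH
  Position 8: "c" => no
  Position 9: "c" => no
  Position 10: "c" => no
  Position 11: "b" => MATCH
Total occurrences: 5

5


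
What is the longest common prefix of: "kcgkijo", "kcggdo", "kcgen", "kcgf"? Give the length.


Words: kcgkijo, kcggdo, kcgen, kcgf
  Position 0: all 'k' => match
  Position 1: all 'c' => match
  Position 2: all 'g' => match
  Position 3: ('k', 'g', 'e', 'f') => mismatch, stop
LCP = "kcg" (length 3)

3


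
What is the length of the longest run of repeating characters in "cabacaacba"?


Input: "cabacaacba"
Scanning for longest run:
  Position 1 ('a'): new char, reset run to 1
  Position 2 ('b'): new char, reset run to 1
  Position 3 ('a'): new char, reset run to 1
  Position 4 ('c'): new char, reset run to 1
  Position 5 ('a'): new char, reset run to 1
  Position 6 ('a'): continues run of 'a', length=2
  Position 7 ('c'): new char, reset run to 1
  Position 8 ('b'): new char, reset run to 1
  Position 9 ('a'): new char, reset run to 1
Longest run: 'a' with length 2

2


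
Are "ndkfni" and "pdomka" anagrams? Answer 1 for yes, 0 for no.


Strings: "ndkfni", "pdomka"
Sorted first:  dfiknn
Sorted second: adkmop
Differ at position 0: 'd' vs 'a' => not anagrams

0


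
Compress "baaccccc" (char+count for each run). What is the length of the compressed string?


Input: baaccccc
Runs:
  'b' x 1 => "b1"
  'a' x 2 => "a2"
  'c' x 5 => "c5"
Compressed: "b1a2c5"
Compressed length: 6

6


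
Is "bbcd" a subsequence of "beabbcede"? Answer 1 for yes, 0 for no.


Check if "bbcd" is a subsequence of "beabbcede"
Greedy scan:
  Position 0 ('b'): matches sub[0] = 'b'
  Position 1 ('e'): no match needed
  Position 2 ('a'): no match needed
  Position 3 ('b'): matches sub[1] = 'b'
  Position 4 ('b'): no match needed
  Position 5 ('c'): matches sub[2] = 'c'
  Position 6 ('e'): no match needed
  Position 7 ('d'): matches sub[3] = 'd'
  Position 8 ('e'): no match needed
All 4 characters matched => is a subsequence

1


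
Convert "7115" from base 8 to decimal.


Input: "7115" in base 8
Positional expansion:
  Digit '7' (value 7) x 8^3 = 3584
  Digit '1' (value 1) x 8^2 = 64
  Digit '1' (value 1) x 8^1 = 8
  Digit '5' (value 5) x 8^0 = 5
Sum = 3661

3661


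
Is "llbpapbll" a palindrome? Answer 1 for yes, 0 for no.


Input: llbpapbll
Reversed: llbpapbll
  Compare pos 0 ('l') with pos 8 ('l'): match
  Compare pos 1 ('l') with pos 7 ('l'): match
  Compare pos 2 ('b') with pos 6 ('b'): match
  Compare pos 3 ('p') with pos 5 ('p'): match
Result: palindrome

1


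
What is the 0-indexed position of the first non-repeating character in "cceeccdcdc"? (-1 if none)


Input: cceeccdcdc
Character frequencies:
  'c': 6
  'd': 2
  'e': 2
Scanning left to right for freq == 1:
  Position 0 ('c'): freq=6, skip
  Position 1 ('c'): freq=6, skip
  Position 2 ('e'): freq=2, skip
  Position 3 ('e'): freq=2, skip
  Position 4 ('c'): freq=6, skip
  Position 5 ('c'): freq=6, skip
  Position 6 ('d'): freq=2, skip
  Position 7 ('c'): freq=6, skip
  Position 8 ('d'): freq=2, skip
  Position 9 ('c'): freq=6, skip
  No unique character found => answer = -1

-1


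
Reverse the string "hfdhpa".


Input: hfdhpa
Reading characters right to left:
  Position 5: 'a'
  Position 4: 'p'
  Position 3: 'h'
  Position 2: 'd'
  Position 1: 'f'
  Position 0: 'h'
Reversed: aphdfh

aphdfh


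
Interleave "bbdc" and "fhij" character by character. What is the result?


Interleaving "bbdc" and "fhij":
  Position 0: 'b' from first, 'f' from second => "bf"
  Position 1: 'b' from first, 'h' from second => "bh"
  Position 2: 'd' from first, 'i' from second => "di"
  Position 3: 'c' from first, 'j' from second => "cj"
Result: bfbhdicj

bfbhdicj


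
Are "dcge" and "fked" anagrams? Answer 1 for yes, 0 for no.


Strings: "dcge", "fked"
Sorted first:  cdeg
Sorted second: defk
Differ at position 0: 'c' vs 'd' => not anagrams

0


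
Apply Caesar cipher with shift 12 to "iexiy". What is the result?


Caesar cipher: shift "iexiy" by 12
  'i' (pos 8) + 12 = pos 20 = 'u'
  'e' (pos 4) + 12 = pos 16 = 'q'
  'x' (pos 23) + 12 = pos 9 = 'j'
  'i' (pos 8) + 12 = pos 20 = 'u'
  'y' (pos 24) + 12 = pos 10 = 'k'
Result: uqjuk

uqjuk


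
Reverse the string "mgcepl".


Input: mgcepl
Reading characters right to left:
  Position 5: 'l'
  Position 4: 'p'
  Position 3: 'e'
  Position 2: 'c'
  Position 1: 'g'
  Position 0: 'm'
Reversed: lpecgm

lpecgm


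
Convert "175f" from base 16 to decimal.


Input: "175f" in base 16
Positional expansion:
  Digit '1' (value 1) x 16^3 = 4096
  Digit '7' (value 7) x 16^2 = 1792
  Digit '5' (value 5) x 16^1 = 80
  Digit 'f' (value 15) x 16^0 = 15
Sum = 5983

5983


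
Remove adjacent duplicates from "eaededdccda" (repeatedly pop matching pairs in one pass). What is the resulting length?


Input: eaededdccda
Stack-based adjacent duplicate removal:
  Read 'e': push. Stack: e
  Read 'a': push. Stack: ea
  Read 'e': push. Stack: eae
  Read 'd': push. Stack: eaed
  Read 'e': push. Stack: eaede
  Read 'd': push. Stack: eaeded
  Read 'd': matches stack top 'd' => pop. Stack: eaede
  Read 'c': push. Stack: eaedec
  Read 'c': matches stack top 'c' => pop. Stack: eaede
  Read 'd': push. Stack: eaeded
  Read 'a': push. Stack: eaededa
Final stack: "eaededa" (length 7)

7


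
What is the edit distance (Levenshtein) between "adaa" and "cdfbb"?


Computing edit distance: "adaa" -> "cdfbb"
DP table:
           c    d    f    b    b
      0    1    2    3    4    5
  a   1    1    2    3    4    5
  d   2    2    1    2    3    4
  a   3    3    2    2    3    4
  a   4    4    3    3    3    4
Edit distance = dp[4][5] = 4

4


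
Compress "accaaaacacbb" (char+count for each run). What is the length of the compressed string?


Input: accaaaacacbb
Runs:
  'a' x 1 => "a1"
  'c' x 2 => "c2"
  'a' x 4 => "a4"
  'c' x 1 => "c1"
  'a' x 1 => "a1"
  'c' x 1 => "c1"
  'b' x 2 => "b2"
Compressed: "a1c2a4c1a1c1b2"
Compressed length: 14

14


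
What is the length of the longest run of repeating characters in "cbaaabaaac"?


Input: "cbaaabaaac"
Scanning for longest run:
  Position 1 ('b'): new char, reset run to 1
  Position 2 ('a'): new char, reset run to 1
  Position 3 ('a'): continues run of 'a', length=2
  Position 4 ('a'): continues run of 'a', length=3
  Position 5 ('b'): new char, reset run to 1
  Position 6 ('a'): new char, reset run to 1
  Position 7 ('a'): continues run of 'a', length=2
  Position 8 ('a'): continues run of 'a', length=3
  Position 9 ('c'): new char, reset run to 1
Longest run: 'a' with length 3

3


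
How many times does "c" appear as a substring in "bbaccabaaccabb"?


Searching for "c" in "bbaccabaaccabb"
Scanning each position:
  Position 0: "b" => no
  Position 1: "b" => no
  Position 2: "a" => no
  Position 3: "c" => MATCH
  Position 4: "c" => MATCH
  Position 5: "a" => no
  Position 6: "b" => no
  Position 7: "a" => no
  Position 8: "a" => no
  Position 9: "c" => MATCH
  Position 10: "c" => MATCH
  Position 11: "a" => no
  Position 12: "b" => no
  Position 13: "b" => no
Total occurrences: 4

4


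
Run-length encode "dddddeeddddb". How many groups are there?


Input: dddddeeddddb
Scanning for consecutive runs:
  Group 1: 'd' x 5 (positions 0-4)
  Group 2: 'e' x 2 (positions 5-6)
  Group 3: 'd' x 4 (positions 7-10)
  Group 4: 'b' x 1 (positions 11-11)
Total groups: 4

4


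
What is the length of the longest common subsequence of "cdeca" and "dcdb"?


LCS of "cdeca" and "dcdb"
DP table:
           d    c    d    b
      0    0    0    0    0
  c   0    0    1    1    1
  d   0    1    1    2    2
  e   0    1    1    2    2
  c   0    1    2    2    2
  a   0    1    2    2    2
LCS length = dp[5][4] = 2

2


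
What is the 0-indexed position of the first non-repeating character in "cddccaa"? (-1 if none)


Input: cddccaa
Character frequencies:
  'a': 2
  'c': 3
  'd': 2
Scanning left to right for freq == 1:
  Position 0 ('c'): freq=3, skip
  Position 1 ('d'): freq=2, skip
  Position 2 ('d'): freq=2, skip
  Position 3 ('c'): freq=3, skip
  Position 4 ('c'): freq=3, skip
  Position 5 ('a'): freq=2, skip
  Position 6 ('a'): freq=2, skip
  No unique character found => answer = -1

-1


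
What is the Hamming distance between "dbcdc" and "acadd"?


Comparing "dbcdc" and "acadd" position by position:
  Position 0: 'd' vs 'a' => differ
  Position 1: 'b' vs 'c' => differ
  Position 2: 'c' vs 'a' => differ
  Position 3: 'd' vs 'd' => same
  Position 4: 'c' vs 'd' => differ
Total differences (Hamming distance): 4

4


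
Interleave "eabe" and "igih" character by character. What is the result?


Interleaving "eabe" and "igih":
  Position 0: 'e' from first, 'i' from second => "ei"
  Position 1: 'a' from first, 'g' from second => "ag"
  Position 2: 'b' from first, 'i' from second => "bi"
  Position 3: 'e' from first, 'h' from second => "eh"
Result: eiagbieh

eiagbieh


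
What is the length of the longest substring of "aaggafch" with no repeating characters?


Input: "aaggafch"
Sliding window (track last position of each char):
  Position 0 ('a'): window [0,0] length 1 -- new best
  Position 1 ('a'): repeat (last at 0), move window start to 1
  Position 1 ('a'): window [1,1] length 1
  Position 2 ('g'): window [1,2] length 2 -- new best
  Position 3 ('g'): repeat (last at 2), move window start to 3
  Position 3 ('g'): window [3,3] length 1
  Position 4 ('a'): window [3,4] length 2
  Position 5 ('f'): window [3,5] length 3 -- new best
  Position 6 ('c'): window [3,6] length 4 -- new best
  Position 7 ('h'): window [3,7] length 5 -- new best
Longest substring with no repeats: "gafch" with length 5

5


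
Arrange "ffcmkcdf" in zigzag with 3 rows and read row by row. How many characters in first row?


Zigzag "ffcmkcdf" into 3 rows:
Placing characters:
  'f' => row 0
  'f' => row 1
  'c' => row 2
  'm' => row 1
  'k' => row 0
  'c' => row 1
  'd' => row 2
  'f' => row 1
Rows:
  Row 0: "fk"
  Row 1: "fmcf"
  Row 2: "cd"
First row length: 2

2


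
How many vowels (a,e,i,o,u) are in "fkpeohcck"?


Input: fkpeohcck
Checking each character:
  'f' at position 0: consonant
  'k' at position 1: consonant
  'p' at position 2: consonant
  'e' at position 3: vowel (running total: 1)
  'o' at position 4: vowel (running total: 2)
  'h' at position 5: consonant
  'c' at position 6: consonant
  'c' at position 7: consonant
  'k' at position 8: consonant
Total vowels: 2

2


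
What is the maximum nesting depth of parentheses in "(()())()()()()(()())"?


Input: "(()())()()()()(()())"
Tracking depth:
  Position 0 '(': depth becomes 1
  Position 1 '(': depth becomes 2
  Position 2 ')': depth becomes 1
  Position 3 '(': depth becomes 2
  Position 4 ')': depth becomes 1
  Position 5 ')': depth becomes 0
  Position 6 '(': depth becomes 1
  Position 7 ')': depth becomes 0
  Position 8 '(': depth becomes 1
  Position 9 ')': depth becomes 0
  Position 10 '(': depth becomes 1
  Position 11 ')': depth becomes 0
  Position 12 '(': depth becomes 1
  Position 13 ')': depth becomes 0
  Position 14 '(': depth becomes 1
  Position 15 '(': depth becomes 2
  Position 16 ')': depth becomes 1
  Position 17 '(': depth becomes 2
  Position 18 ')': depth becomes 1
  Position 19 ')': depth becomes 0
Maximum depth reached: 2

2


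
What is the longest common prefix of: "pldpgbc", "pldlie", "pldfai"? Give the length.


Words: pldpgbc, pldlie, pldfai
  Position 0: all 'p' => match
  Position 1: all 'l' => match
  Position 2: all 'd' => match
  Position 3: ('p', 'l', 'f') => mismatch, stop
LCP = "pld" (length 3)

3


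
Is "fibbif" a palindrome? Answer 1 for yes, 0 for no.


Input: fibbif
Reversed: fibbif
  Compare pos 0 ('f') with pos 5 ('f'): match
  Compare pos 1 ('i') with pos 4 ('i'): match
  Compare pos 2 ('b') with pos 3 ('b'): match
Result: palindrome

1


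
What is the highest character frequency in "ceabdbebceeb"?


Input: ceabdbebceeb
Character counts:
  'a': 1
  'b': 4
  'c': 2
  'd': 1
  'e': 4
Maximum frequency: 4

4


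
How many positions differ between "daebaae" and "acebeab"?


Comparing "daebaae" and "acebeab" position by position:
  Position 0: 'd' vs 'a' => DIFFER
  Position 1: 'a' vs 'c' => DIFFER
  Position 2: 'e' vs 'e' => same
  Position 3: 'b' vs 'b' => same
  Position 4: 'a' vs 'e' => DIFFER
  Position 5: 'a' vs 'a' => same
  Position 6: 'e' vs 'b' => DIFFER
Positions that differ: 4

4


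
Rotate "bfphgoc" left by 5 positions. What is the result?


Input: "bfphgoc", rotate left by 5
First 5 characters: "bfphg"
Remaining characters: "oc"
Concatenate remaining + first: "oc" + "bfphg" = "ocbfphg"

ocbfphg


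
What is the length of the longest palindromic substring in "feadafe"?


Input: "feadafe"
Checking substrings for palindromes:
  [2:5] "ada" (len 3) => palindrome
Longest palindromic substring: "ada" with length 3

3


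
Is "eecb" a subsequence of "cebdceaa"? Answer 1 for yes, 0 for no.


Check if "eecb" is a subsequence of "cebdceaa"
Greedy scan:
  Position 0 ('c'): no match needed
  Position 1 ('e'): matches sub[0] = 'e'
  Position 2 ('b'): no match needed
  Position 3 ('d'): no match needed
  Position 4 ('c'): no match needed
  Position 5 ('e'): matches sub[1] = 'e'
  Position 6 ('a'): no match needed
  Position 7 ('a'): no match needed
Only matched 2/4 characters => not a subsequence

0


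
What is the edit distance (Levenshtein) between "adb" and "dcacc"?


Computing edit distance: "adb" -> "dcacc"
DP table:
           d    c    a    c    c
      0    1    2    3    4    5
  a   1    1    2    2    3    4
  d   2    1    2    3    3    4
  b   3    2    2    3    4    4
Edit distance = dp[3][5] = 4

4


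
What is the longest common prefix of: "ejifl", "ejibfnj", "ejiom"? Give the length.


Words: ejifl, ejibfnj, ejiom
  Position 0: all 'e' => match
  Position 1: all 'j' => match
  Position 2: all 'i' => match
  Position 3: ('f', 'b', 'o') => mismatch, stop
LCP = "eji" (length 3)

3


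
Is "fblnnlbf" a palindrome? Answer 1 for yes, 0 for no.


Input: fblnnlbf
Reversed: fblnnlbf
  Compare pos 0 ('f') with pos 7 ('f'): match
  Compare pos 1 ('b') with pos 6 ('b'): match
  Compare pos 2 ('l') with pos 5 ('l'): match
  Compare pos 3 ('n') with pos 4 ('n'): match
Result: palindrome

1


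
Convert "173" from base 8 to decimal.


Input: "173" in base 8
Positional expansion:
  Digit '1' (value 1) x 8^2 = 64
  Digit '7' (value 7) x 8^1 = 56
  Digit '3' (value 3) x 8^0 = 3
Sum = 123

123


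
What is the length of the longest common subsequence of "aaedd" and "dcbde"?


LCS of "aaedd" and "dcbde"
DP table:
           d    c    b    d    e
      0    0    0    0    0    0
  a   0    0    0    0    0    0
  a   0    0    0    0    0    0
  e   0    0    0    0    0    1
  d   0    1    1    1    1    1
  d   0    1    1    1    2    2
LCS length = dp[5][5] = 2

2


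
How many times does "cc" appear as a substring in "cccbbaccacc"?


Searching for "cc" in "cccbbaccacc"
Scanning each position:
  Position 0: "cc" => MATCH
  Position 1: "cc" => MATCH
  Position 2: "cb" => no
  Position 3: "bb" => no
  Position 4: "ba" => no
  Position 5: "ac" => no
  Position 6: "cc" => MATCH
  Position 7: "ca" => no
  Position 8: "ac" => no
  Position 9: "cc" => MATCH
Total occurrences: 4

4


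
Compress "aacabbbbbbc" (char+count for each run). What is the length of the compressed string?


Input: aacabbbbbbc
Runs:
  'a' x 2 => "a2"
  'c' x 1 => "c1"
  'a' x 1 => "a1"
  'b' x 6 => "b6"
  'c' x 1 => "c1"
Compressed: "a2c1a1b6c1"
Compressed length: 10

10


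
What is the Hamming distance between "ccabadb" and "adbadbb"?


Comparing "ccabadb" and "adbadbb" position by position:
  Position 0: 'c' vs 'a' => differ
  Position 1: 'c' vs 'd' => differ
  Position 2: 'a' vs 'b' => differ
  Position 3: 'b' vs 'a' => differ
  Position 4: 'a' vs 'd' => differ
  Position 5: 'd' vs 'b' => differ
  Position 6: 'b' vs 'b' => same
Total differences (Hamming distance): 6

6


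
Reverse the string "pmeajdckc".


Input: pmeajdckc
Reading characters right to left:
  Position 8: 'c'
  Position 7: 'k'
  Position 6: 'c'
  Position 5: 'd'
  Position 4: 'j'
  Position 3: 'a'
  Position 2: 'e'
  Position 1: 'm'
  Position 0: 'p'
Reversed: ckcdjaemp

ckcdjaemp


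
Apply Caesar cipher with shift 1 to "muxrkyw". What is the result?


Caesar cipher: shift "muxrkyw" by 1
  'm' (pos 12) + 1 = pos 13 = 'n'
  'u' (pos 20) + 1 = pos 21 = 'v'
  'x' (pos 23) + 1 = pos 24 = 'y'
  'r' (pos 17) + 1 = pos 18 = 's'
  'k' (pos 10) + 1 = pos 11 = 'l'
  'y' (pos 24) + 1 = pos 25 = 'z'
  'w' (pos 22) + 1 = pos 23 = 'x'
Result: nvyslzx

nvyslzx


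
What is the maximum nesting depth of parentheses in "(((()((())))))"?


Input: "(((()((())))))"
Tracking depth:
  Position 0 '(': depth becomes 1
  Position 1 '(': depth becomes 2
  Position 2 '(': depth becomes 3
  Position 3 '(': depth becomes 4
  Position 4 ')': depth becomes 3
  Position 5 '(': depth becomes 4
  Position 6 '(': depth becomes 5
  Position 7 '(': depth becomes 6
  Position 8 ')': depth becomes 5
  Position 9 ')': depth becomes 4
  Position 10 ')': depth becomes 3
  Position 11 ')': depth becomes 2
  Position 12 ')': depth becomes 1
  Position 13 ')': depth becomes 0
Maximum depth reached: 6

6


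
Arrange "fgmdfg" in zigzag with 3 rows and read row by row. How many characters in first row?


Zigzag "fgmdfg" into 3 rows:
Placing characters:
  'f' => row 0
  'g' => row 1
  'm' => row 2
  'd' => row 1
  'f' => row 0
  'g' => row 1
Rows:
  Row 0: "ff"
  Row 1: "gdg"
  Row 2: "m"
First row length: 2

2


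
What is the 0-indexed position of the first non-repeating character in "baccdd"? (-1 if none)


Input: baccdd
Character frequencies:
  'a': 1
  'b': 1
  'c': 2
  'd': 2
Scanning left to right for freq == 1:
  Position 0 ('b'): unique! => answer = 0

0
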